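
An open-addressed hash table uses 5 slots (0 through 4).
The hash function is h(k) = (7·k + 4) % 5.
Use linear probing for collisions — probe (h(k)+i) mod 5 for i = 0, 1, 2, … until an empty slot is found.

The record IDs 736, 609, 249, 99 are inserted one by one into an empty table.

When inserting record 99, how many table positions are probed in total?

736 hashes to 1; slot 1 is free => place at 1.
609 hashes to 2; slot 2 is free => place at 2.
249 hashes to 2; 2 taken => place at 3.
99 hashes to 2; 2,3 taken => place at 4.
Table: [-, 736, 609, 249, 99]

3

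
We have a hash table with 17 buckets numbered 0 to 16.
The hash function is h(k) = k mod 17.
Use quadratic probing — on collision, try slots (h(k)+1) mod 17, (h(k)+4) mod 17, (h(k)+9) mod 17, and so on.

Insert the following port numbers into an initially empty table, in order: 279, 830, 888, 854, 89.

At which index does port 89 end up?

8

279 hashes to 7; slot 7 is free -> place at 7.
830 hashes to 14; slot 14 is free -> place at 14.
888 hashes to 4; slot 4 is free -> place at 4.
854 hashes to 4; 4 taken -> place at 5.
89 hashes to 4; 4,5 taken -> place at 8.
Table: [_, _, _, _, 888, 854, _, 279, 89, _, _, _, _, _, 830, _, _]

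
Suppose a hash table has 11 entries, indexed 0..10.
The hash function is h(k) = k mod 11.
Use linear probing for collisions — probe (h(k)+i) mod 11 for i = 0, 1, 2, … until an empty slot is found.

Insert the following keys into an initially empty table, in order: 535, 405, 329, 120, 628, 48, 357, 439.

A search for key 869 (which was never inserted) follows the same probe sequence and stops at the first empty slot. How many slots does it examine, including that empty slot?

4

535: h=7 → slot 7
405: h=9 → slot 9
329: h=10 → slot 10
120: h=10, probe 10,0 → slot 0
628: h=1 → slot 1
48: h=4 → slot 4
357: h=5 → slot 5
439: h=10, probe 10,0,1,2 → slot 2
Table: [120, 628, 439, _, 48, 357, _, 535, _, 405, 329]
Lookup 869: h=0, probe 0,1,2,3 → slot 3 empty, not found.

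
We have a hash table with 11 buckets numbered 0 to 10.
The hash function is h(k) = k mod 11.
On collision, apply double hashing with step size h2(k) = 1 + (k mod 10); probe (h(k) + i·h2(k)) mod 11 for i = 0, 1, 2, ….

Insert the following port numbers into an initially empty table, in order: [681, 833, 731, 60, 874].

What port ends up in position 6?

60

Insert 681: h=10, slot 10 empty -> index 10.
Insert 833: h=8, slot 8 empty -> index 8.
Insert 731: h=5, slot 5 empty -> index 5.
Insert 60: h=5, h2=1, slot 5 occupied -> index 6.
Insert 874: h=5, h2=5, slots 5,10 occupied -> index 4.
Table: [_, _, _, _, 874, 731, 60, _, 833, _, 681]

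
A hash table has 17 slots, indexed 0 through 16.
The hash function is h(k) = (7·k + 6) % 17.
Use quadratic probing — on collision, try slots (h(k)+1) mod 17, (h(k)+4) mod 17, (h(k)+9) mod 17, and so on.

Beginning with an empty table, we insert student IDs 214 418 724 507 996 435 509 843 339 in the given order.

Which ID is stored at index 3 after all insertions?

Insert 214: h=8, slot 8 empty → index 8.
Insert 418: h=8, slot 8 occupied → index 9.
Insert 724: h=8, slots 8,9 occupied → index 12.
Insert 507: h=2, slot 2 empty → index 2.
Insert 996: h=8, slots 8,9,12 occupied → index 0.
Insert 435: h=8, slots 8,9,12,0 occupied → index 7.
Insert 509: h=16, slot 16 empty → index 16.
Insert 843: h=8, slots 8,9,12,0,7,16 occupied → index 10.
Insert 339: h=16, slots 16,0 occupied → index 3.
Table: [996, ∅, 507, 339, ∅, ∅, ∅, 435, 214, 418, 843, ∅, 724, ∅, ∅, ∅, 509]

339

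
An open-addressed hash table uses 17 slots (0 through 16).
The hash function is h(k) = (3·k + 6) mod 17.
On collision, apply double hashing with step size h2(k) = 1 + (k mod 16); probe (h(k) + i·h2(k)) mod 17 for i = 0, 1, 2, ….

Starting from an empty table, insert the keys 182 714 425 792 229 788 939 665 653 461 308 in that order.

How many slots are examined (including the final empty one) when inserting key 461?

2

182: h=8 → slot 8
714: h=6 → slot 6
425: h=6, h2=10, probe 6,16 → slot 16
792: h=2 → slot 2
229: h=13 → slot 13
788: h=7 → slot 7
939: h=1 → slot 1
665: h=12 → slot 12
653: h=10 → slot 10
461: h=12, h2=14, probe 12,9 → slot 9
308: h=12, h2=5, probe 12,0 → slot 0
Table: [308, 939, 792, -, -, -, 714, 788, 182, 461, 653, -, 665, 229, -, -, 425]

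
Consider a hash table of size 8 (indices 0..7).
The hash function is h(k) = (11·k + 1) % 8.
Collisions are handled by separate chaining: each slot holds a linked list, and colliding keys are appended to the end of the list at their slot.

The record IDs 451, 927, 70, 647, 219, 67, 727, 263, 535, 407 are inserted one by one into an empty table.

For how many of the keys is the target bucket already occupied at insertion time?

7

451 -> bucket 2
927 -> bucket 6
70 -> bucket 3
647 -> bucket 6 (collision)
219 -> bucket 2 (collision)
67 -> bucket 2 (collision)
727 -> bucket 6 (collision)
263 -> bucket 6 (collision)
535 -> bucket 6 (collision)
407 -> bucket 6 (collision)
Final buckets:
0: ∅
1: ∅
2: 451 -> 219 -> 67
3: 70
4: ∅
5: ∅
6: 927 -> 647 -> 727 -> 263 -> 535 -> 407
7: ∅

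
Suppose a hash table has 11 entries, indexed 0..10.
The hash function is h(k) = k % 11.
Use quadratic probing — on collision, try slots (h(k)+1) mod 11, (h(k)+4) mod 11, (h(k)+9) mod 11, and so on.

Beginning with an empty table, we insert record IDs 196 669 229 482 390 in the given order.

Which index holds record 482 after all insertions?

7

Insert 196: h=9, slot 9 empty => index 9.
Insert 669: h=9, slot 9 occupied => index 10.
Insert 229: h=9, slots 9,10 occupied => index 2.
Insert 482: h=9, slots 9,10,2 occupied => index 7.
Insert 390: h=5, slot 5 empty => index 5.
Table: [_, _, 229, _, _, 390, _, 482, _, 196, 669]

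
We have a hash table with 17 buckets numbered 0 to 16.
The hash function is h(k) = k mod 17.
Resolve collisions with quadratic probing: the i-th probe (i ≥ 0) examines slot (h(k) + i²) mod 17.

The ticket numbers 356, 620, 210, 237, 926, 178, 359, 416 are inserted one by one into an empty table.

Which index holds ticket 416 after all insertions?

7

356: h=16 => slot 16
620: h=8 => slot 8
210: h=6 => slot 6
237: h=16, probe 16,0 => slot 0
926: h=8, probe 8,9 => slot 9
178: h=8, probe 8,9,12 => slot 12
359: h=2 => slot 2
416: h=8, probe 8,9,12,0,7 => slot 7
Table: [237, -, 359, -, -, -, 210, 416, 620, 926, -, -, 178, -, -, -, 356]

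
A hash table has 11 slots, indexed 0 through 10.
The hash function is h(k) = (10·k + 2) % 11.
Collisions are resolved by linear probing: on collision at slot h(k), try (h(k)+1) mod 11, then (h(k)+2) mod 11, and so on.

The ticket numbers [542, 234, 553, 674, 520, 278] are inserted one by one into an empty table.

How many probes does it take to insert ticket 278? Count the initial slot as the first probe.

542 hashes to 10; slot 10 is free => place at 10.
234 hashes to 10; 10 taken => place at 0.
553 hashes to 10; 10,0 taken => place at 1.
674 hashes to 10; 10,0,1 taken => place at 2.
520 hashes to 10; 10,0,1,2 taken => place at 3.
278 hashes to 10; 10,0,1,2,3 taken => place at 4.
Table: [234, 553, 674, 520, 278, ∅, ∅, ∅, ∅, ∅, 542]

6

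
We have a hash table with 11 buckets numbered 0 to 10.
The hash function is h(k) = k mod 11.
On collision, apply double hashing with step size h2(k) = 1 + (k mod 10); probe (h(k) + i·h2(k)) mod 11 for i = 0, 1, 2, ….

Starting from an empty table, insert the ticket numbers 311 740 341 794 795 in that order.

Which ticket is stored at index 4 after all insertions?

311: h=3 -> slot 3
740: h=3, h2=1, probe 3,4 -> slot 4
341: h=0 -> slot 0
794: h=2 -> slot 2
795: h=3, h2=6, probe 3,9 -> slot 9
Table: [341, -, 794, 311, 740, -, -, -, -, 795, -]

740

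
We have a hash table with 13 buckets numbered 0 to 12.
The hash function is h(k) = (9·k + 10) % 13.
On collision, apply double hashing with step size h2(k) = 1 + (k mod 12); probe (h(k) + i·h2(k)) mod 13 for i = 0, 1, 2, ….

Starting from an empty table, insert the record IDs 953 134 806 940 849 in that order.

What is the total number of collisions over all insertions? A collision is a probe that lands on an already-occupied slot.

4

953: h=7 → slot 7
134: h=7, h2=3, probe 7,10 → slot 10
806: h=10, h2=3, probe 10,0 → slot 0
940: h=7, h2=5, probe 7,12 → slot 12
849: h=7, h2=10, probe 7,4 → slot 4
Table: [806, —, —, —, 849, —, —, 953, —, —, 134, —, 940]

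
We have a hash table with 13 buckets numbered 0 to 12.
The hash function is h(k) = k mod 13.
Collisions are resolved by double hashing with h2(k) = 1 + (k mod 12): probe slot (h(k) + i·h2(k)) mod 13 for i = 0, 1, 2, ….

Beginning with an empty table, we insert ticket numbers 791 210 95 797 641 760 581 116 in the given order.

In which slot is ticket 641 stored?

791: h=11 -> slot 11
210: h=2 -> slot 2
95: h=4 -> slot 4
797: h=4, h2=6, probe 4,10 -> slot 10
641: h=4, h2=6, probe 4,10,3 -> slot 3
760: h=6 -> slot 6
581: h=9 -> slot 9
116: h=12 -> slot 12
Table: [_, _, 210, 641, 95, _, 760, _, _, 581, 797, 791, 116]

3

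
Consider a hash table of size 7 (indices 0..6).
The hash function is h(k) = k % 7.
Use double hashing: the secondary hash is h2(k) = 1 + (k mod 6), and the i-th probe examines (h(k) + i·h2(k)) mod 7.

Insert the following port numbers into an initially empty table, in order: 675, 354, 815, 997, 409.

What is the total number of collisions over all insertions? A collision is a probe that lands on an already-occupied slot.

4

675 hashes to 3; slot 3 is free -> place at 3.
354 hashes to 4; slot 4 is free -> place at 4.
815 hashes to 3, h2=6; 3 taken -> place at 2.
997 hashes to 3, h2=2; 3 taken -> place at 5.
409 hashes to 3, h2=2; 3,5 taken -> place at 0.
Table: [409, -, 815, 675, 354, 997, -]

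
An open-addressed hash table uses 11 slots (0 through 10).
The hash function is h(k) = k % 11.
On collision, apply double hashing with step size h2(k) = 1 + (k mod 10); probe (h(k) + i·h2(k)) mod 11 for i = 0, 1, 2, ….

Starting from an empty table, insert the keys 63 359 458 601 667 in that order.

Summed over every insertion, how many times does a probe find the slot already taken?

63: h=8 → slot 8
359: h=7 → slot 7
458: h=7, h2=9, probe 7,5 → slot 5
601: h=7, h2=2, probe 7,9 → slot 9
667: h=7, h2=8, probe 7,4 → slot 4
Table: [., ., ., ., 667, 458, ., 359, 63, 601, .]

3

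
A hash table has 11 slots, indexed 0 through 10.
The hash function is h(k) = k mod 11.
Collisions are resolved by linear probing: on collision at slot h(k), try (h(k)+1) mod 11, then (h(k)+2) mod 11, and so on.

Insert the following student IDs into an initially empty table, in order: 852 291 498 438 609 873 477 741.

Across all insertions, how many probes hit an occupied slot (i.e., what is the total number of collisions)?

14

852 hashes to 5; slot 5 is free => place at 5.
291 hashes to 5; 5 taken => place at 6.
498 hashes to 3; slot 3 is free => place at 3.
438 hashes to 9; slot 9 is free => place at 9.
609 hashes to 4; slot 4 is free => place at 4.
873 hashes to 4; 4,5,6 taken => place at 7.
477 hashes to 4; 4,5,6,7 taken => place at 8.
741 hashes to 4; 4,5,6,7,8,9 taken => place at 10.
Table: [_, _, _, 498, 609, 852, 291, 873, 477, 438, 741]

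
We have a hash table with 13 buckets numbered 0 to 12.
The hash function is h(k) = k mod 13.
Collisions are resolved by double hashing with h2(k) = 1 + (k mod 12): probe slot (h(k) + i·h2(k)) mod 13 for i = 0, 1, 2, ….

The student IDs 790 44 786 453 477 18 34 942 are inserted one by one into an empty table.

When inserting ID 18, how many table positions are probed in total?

790 hashes to 10; slot 10 is free => place at 10.
44 hashes to 5; slot 5 is free => place at 5.
786 hashes to 6; slot 6 is free => place at 6.
453 hashes to 11; slot 11 is free => place at 11.
477 hashes to 9; slot 9 is free => place at 9.
18 hashes to 5, h2=7; 5 taken => place at 12.
34 hashes to 8; slot 8 is free => place at 8.
942 hashes to 6, h2=7; 6 taken => place at 0.
Table: [942, _, _, _, _, 44, 786, _, 34, 477, 790, 453, 18]

2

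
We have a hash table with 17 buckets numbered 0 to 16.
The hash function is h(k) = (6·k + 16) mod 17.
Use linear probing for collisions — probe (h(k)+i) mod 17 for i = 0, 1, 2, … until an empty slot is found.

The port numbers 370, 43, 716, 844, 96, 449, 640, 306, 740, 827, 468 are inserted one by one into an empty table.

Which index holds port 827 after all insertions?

370: h=9 → slot 9
43: h=2 → slot 2
716: h=11 → slot 11
844: h=14 → slot 14
96: h=14, probe 14,15 → slot 15
449: h=7 → slot 7
640: h=14, probe 14,15,16 → slot 16
306: h=16, probe 16,0 → slot 0
740: h=2, probe 2,3 → slot 3
827: h=14, probe 14,15,16,0,1 → slot 1
468: h=2, probe 2,3,4 → slot 4
Table: [306, 827, 43, 740, 468, —, —, 449, —, 370, —, 716, —, —, 844, 96, 640]

1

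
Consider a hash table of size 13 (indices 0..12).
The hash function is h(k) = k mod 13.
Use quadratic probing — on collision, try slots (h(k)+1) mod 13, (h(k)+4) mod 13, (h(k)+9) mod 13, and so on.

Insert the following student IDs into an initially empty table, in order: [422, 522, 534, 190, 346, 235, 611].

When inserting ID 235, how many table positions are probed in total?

3

422: h=6 => slot 6
522: h=2 => slot 2
534: h=1 => slot 1
190: h=8 => slot 8
346: h=8, probe 8,9 => slot 9
235: h=1, probe 1,2,5 => slot 5
611: h=0 => slot 0
Table: [611, 534, 522, ., ., 235, 422, ., 190, 346, ., ., .]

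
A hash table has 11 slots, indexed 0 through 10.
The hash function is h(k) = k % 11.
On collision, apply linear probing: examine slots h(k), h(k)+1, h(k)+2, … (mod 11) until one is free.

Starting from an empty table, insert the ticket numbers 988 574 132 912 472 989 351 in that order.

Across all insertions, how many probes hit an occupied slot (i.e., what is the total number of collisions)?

11

Insert 988: h=9, slot 9 empty → index 9.
Insert 574: h=2, slot 2 empty → index 2.
Insert 132: h=0, slot 0 empty → index 0.
Insert 912: h=10, slot 10 empty → index 10.
Insert 472: h=10, slots 10,0 occupied → index 1.
Insert 989: h=10, slots 10,0,1,2 occupied → index 3.
Insert 351: h=10, slots 10,0,1,2,3 occupied → index 4.
Table: [132, 472, 574, 989, 351, _, _, _, _, 988, 912]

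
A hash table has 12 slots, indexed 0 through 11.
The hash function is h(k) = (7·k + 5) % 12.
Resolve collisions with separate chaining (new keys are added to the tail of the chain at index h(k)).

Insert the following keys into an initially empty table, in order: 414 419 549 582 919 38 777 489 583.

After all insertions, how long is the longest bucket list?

3

414 → bucket 11
419 → bucket 10
549 → bucket 8
582 → bucket 11 (collision)
919 → bucket 6
38 → bucket 7
777 → bucket 8 (collision)
489 → bucket 8 (collision)
583 → bucket 6 (collision)
Final buckets:
0: -
1: -
2: -
3: -
4: -
5: -
6: 919 -> 583
7: 38
8: 549 -> 777 -> 489
9: -
10: 419
11: 414 -> 582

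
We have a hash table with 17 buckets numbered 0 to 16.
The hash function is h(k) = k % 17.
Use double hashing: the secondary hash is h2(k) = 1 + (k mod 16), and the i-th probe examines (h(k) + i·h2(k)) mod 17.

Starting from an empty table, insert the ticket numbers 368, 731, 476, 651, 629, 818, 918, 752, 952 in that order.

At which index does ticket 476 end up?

Insert 368: h=11, slot 11 empty -> index 11.
Insert 731: h=0, slot 0 empty -> index 0.
Insert 476: h=0, h2=13, slot 0 occupied -> index 13.
Insert 651: h=5, slot 5 empty -> index 5.
Insert 629: h=0, h2=6, slot 0 occupied -> index 6.
Insert 818: h=2, slot 2 empty -> index 2.
Insert 918: h=0, h2=7, slot 0 occupied -> index 7.
Insert 752: h=4, slot 4 empty -> index 4.
Insert 952: h=0, h2=9, slot 0 occupied -> index 9.
Table: [731, —, 818, —, 752, 651, 629, 918, —, 952, —, 368, —, 476, —, —, —]

13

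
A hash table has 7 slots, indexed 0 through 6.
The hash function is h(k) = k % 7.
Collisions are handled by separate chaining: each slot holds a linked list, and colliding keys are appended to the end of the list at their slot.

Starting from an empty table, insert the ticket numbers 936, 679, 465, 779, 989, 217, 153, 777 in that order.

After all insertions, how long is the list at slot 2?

2

936 -> bucket 5
679 -> bucket 0
465 -> bucket 3
779 -> bucket 2
989 -> bucket 2 (collision)
217 -> bucket 0 (collision)
153 -> bucket 6
777 -> bucket 0 (collision)
Final buckets:
0: 679 -> 217 -> 777
1: _
2: 779 -> 989
3: 465
4: _
5: 936
6: 153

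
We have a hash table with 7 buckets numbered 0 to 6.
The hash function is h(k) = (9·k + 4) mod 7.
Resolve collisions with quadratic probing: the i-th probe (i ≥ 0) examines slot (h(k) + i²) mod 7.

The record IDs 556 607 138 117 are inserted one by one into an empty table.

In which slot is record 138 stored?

556: h=3 → slot 3
607: h=0 → slot 0
138: h=0, probe 0,1 → slot 1
117: h=0, probe 0,1,4 → slot 4
Table: [607, 138, -, 556, 117, -, -]

1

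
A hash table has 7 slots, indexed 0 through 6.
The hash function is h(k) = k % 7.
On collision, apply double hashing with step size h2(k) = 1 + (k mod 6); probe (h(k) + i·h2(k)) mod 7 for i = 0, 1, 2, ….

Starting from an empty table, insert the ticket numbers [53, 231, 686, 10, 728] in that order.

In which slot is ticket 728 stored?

53: h=4 → slot 4
231: h=0 → slot 0
686: h=0, h2=3, probe 0,3 → slot 3
10: h=3, h2=5, probe 3,1 → slot 1
728: h=0, h2=3, probe 0,3,6 → slot 6
Table: [231, 10, -, 686, 53, -, 728]

6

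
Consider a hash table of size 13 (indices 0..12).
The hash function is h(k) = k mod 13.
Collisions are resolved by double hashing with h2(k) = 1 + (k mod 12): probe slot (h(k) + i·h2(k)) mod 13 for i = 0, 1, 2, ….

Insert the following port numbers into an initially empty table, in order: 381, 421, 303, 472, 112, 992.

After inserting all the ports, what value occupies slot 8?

303

381: h=4 -> slot 4
421: h=5 -> slot 5
303: h=4, h2=4, probe 4,8 -> slot 8
472: h=4, h2=5, probe 4,9 -> slot 9
112: h=8, h2=5, probe 8,0 -> slot 0
992: h=4, h2=9, probe 4,0,9,5,1 -> slot 1
Table: [112, 992, -, -, 381, 421, -, -, 303, 472, -, -, -]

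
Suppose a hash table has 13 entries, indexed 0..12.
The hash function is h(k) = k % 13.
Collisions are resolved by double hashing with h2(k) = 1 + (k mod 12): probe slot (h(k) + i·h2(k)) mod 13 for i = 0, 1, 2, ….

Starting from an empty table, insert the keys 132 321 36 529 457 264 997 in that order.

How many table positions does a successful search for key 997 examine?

Insert 132: h=2, slot 2 empty → index 2.
Insert 321: h=9, slot 9 empty → index 9.
Insert 36: h=10, slot 10 empty → index 10.
Insert 529: h=9, h2=2, slot 9 occupied → index 11.
Insert 457: h=2, h2=2, slot 2 occupied → index 4.
Insert 264: h=4, h2=1, slot 4 occupied → index 5.
Insert 997: h=9, h2=2, slots 9,11 occupied → index 0.
Table: [997, -, 132, -, 457, 264, -, -, -, 321, 36, 529, -]
Lookup 997: h=9, h2=2, probe 9,11,0 → found at 0.

3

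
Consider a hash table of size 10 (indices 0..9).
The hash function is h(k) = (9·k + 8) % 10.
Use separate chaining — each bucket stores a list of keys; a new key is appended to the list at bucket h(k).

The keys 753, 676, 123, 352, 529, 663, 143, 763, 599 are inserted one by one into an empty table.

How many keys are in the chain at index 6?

Insert 753: h=5, bucket 5 empty → new chain.
Insert 676: h=2, bucket 2 empty → new chain.
Insert 123: h=5, bucket 5 nonempty → append to chain.
Insert 352: h=6, bucket 6 empty → new chain.
Insert 529: h=9, bucket 9 empty → new chain.
Insert 663: h=5, bucket 5 nonempty → append to chain.
Insert 143: h=5, bucket 5 nonempty → append to chain.
Insert 763: h=5, bucket 5 nonempty → append to chain.
Insert 599: h=9, bucket 9 nonempty → append to chain.
Final buckets:
0: _
1: _
2: 676
3: _
4: _
5: 753 -> 123 -> 663 -> 143 -> 763
6: 352
7: _
8: _
9: 529 -> 599

1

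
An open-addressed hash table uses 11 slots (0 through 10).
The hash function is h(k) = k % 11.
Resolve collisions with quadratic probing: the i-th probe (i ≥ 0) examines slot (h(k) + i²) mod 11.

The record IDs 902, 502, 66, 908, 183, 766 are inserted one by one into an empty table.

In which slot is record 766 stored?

5

902: h=0 → slot 0
502: h=7 → slot 7
66: h=0, probe 0,1 → slot 1
908: h=6 → slot 6
183: h=7, probe 7,8 → slot 8
766: h=7, probe 7,8,0,5 → slot 5
Table: [902, 66, _, _, _, 766, 908, 502, 183, _, _]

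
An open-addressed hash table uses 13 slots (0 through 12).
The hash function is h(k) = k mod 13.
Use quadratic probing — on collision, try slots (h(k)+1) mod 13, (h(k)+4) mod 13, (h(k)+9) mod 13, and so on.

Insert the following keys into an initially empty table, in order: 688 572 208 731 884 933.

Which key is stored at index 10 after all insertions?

933

688: h=12 -> slot 12
572: h=0 -> slot 0
208: h=0, probe 0,1 -> slot 1
731: h=3 -> slot 3
884: h=0, probe 0,1,4 -> slot 4
933: h=10 -> slot 10
Table: [572, 208, _, 731, 884, _, _, _, _, _, 933, _, 688]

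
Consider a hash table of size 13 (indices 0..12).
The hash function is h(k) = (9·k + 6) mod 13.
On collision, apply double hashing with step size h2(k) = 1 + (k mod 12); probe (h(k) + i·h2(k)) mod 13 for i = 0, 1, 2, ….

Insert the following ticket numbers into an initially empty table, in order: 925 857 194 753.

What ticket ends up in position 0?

925: h=11 => slot 11
857: h=10 => slot 10
194: h=10, h2=3, probe 10,0 => slot 0
753: h=10, h2=10, probe 10,7 => slot 7
Table: [194, _, _, _, _, _, _, 753, _, _, 857, 925, _]

194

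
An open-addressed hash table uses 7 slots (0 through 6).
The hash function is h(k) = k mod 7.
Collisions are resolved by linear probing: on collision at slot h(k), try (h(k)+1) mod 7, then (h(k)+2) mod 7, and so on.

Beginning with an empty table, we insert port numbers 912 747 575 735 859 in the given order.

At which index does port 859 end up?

912 hashes to 2; slot 2 is free => place at 2.
747 hashes to 5; slot 5 is free => place at 5.
575 hashes to 1; slot 1 is free => place at 1.
735 hashes to 0; slot 0 is free => place at 0.
859 hashes to 5; 5 taken => place at 6.
Table: [735, 575, 912, —, —, 747, 859]

6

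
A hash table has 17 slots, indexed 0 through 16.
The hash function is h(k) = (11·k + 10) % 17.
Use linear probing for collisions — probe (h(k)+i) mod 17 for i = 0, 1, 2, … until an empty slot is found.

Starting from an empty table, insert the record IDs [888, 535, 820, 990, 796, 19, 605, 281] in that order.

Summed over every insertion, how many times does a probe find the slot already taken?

888 hashes to 3; slot 3 is free => place at 3.
535 hashes to 13; slot 13 is free => place at 13.
820 hashes to 3; 3 taken => place at 4.
990 hashes to 3; 3,4 taken => place at 5.
796 hashes to 11; slot 11 is free => place at 11.
19 hashes to 15; slot 15 is free => place at 15.
605 hashes to 1; slot 1 is free => place at 1.
281 hashes to 7; slot 7 is free => place at 7.
Table: [—, 605, —, 888, 820, 990, —, 281, —, —, —, 796, —, 535, —, 19, —]

3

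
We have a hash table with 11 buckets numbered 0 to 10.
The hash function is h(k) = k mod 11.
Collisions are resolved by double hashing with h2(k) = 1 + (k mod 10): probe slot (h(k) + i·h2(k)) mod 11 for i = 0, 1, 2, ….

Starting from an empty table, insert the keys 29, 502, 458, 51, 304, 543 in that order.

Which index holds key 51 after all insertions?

29: h=7 → slot 7
502: h=7, h2=3, probe 7,10 → slot 10
458: h=7, h2=9, probe 7,5 → slot 5
51: h=7, h2=2, probe 7,9 → slot 9
304: h=7, h2=5, probe 7,1 → slot 1
543: h=4 → slot 4
Table: [—, 304, —, —, 543, 458, —, 29, —, 51, 502]

9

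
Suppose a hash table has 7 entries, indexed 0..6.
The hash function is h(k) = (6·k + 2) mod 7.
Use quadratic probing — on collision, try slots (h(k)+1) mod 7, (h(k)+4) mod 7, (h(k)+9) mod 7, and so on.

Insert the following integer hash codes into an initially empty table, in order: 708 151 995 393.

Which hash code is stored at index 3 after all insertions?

Insert 708: h=1, slot 1 empty -> index 1.
Insert 151: h=5, slot 5 empty -> index 5.
Insert 995: h=1, slot 1 occupied -> index 2.
Insert 393: h=1, slots 1,2,5 occupied -> index 3.
Table: [., 708, 995, 393, ., 151, .]

393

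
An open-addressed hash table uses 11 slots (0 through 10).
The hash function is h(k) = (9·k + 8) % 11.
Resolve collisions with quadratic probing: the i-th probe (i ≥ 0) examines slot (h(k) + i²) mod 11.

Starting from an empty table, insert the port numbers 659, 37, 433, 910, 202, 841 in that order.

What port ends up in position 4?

202

Insert 659: h=10, slot 10 empty → index 10.
Insert 37: h=0, slot 0 empty → index 0.
Insert 433: h=0, slot 0 occupied → index 1.
Insert 910: h=3, slot 3 empty → index 3.
Insert 202: h=0, slots 0,1 occupied → index 4.
Insert 841: h=9, slot 9 empty → index 9.
Table: [37, 433, —, 910, 202, —, —, —, —, 841, 659]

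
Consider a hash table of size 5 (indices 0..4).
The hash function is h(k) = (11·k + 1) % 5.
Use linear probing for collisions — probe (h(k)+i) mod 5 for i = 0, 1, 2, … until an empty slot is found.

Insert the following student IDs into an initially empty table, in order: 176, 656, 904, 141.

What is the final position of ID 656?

176: h=2 → slot 2
656: h=2, probe 2,3 → slot 3
904: h=0 → slot 0
141: h=2, probe 2,3,4 → slot 4
Table: [904, ∅, 176, 656, 141]

3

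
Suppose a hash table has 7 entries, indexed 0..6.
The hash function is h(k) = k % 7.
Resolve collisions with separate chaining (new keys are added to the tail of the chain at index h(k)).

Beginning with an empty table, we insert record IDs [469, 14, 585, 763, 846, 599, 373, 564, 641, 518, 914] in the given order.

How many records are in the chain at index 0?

469 → bucket 0
14 → bucket 0 (collision)
585 → bucket 4
763 → bucket 0 (collision)
846 → bucket 6
599 → bucket 4 (collision)
373 → bucket 2
564 → bucket 4 (collision)
641 → bucket 4 (collision)
518 → bucket 0 (collision)
914 → bucket 4 (collision)
Final buckets:
0: 469 -> 14 -> 763 -> 518
1: —
2: 373
3: —
4: 585 -> 599 -> 564 -> 641 -> 914
5: —
6: 846

4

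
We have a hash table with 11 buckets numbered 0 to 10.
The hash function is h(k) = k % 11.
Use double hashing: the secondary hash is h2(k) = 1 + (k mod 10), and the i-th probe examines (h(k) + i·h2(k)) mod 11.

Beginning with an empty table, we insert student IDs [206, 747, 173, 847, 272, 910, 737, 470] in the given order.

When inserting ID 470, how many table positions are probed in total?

206: h=8 -> slot 8
747: h=10 -> slot 10
173: h=8, h2=4, probe 8,1 -> slot 1
847: h=0 -> slot 0
272: h=8, h2=3, probe 8,0,3 -> slot 3
910: h=8, h2=1, probe 8,9 -> slot 9
737: h=0, h2=8, probe 0,8,5 -> slot 5
470: h=8, h2=1, probe 8,9,10,0,1,2 -> slot 2
Table: [847, 173, 470, 272, _, 737, _, _, 206, 910, 747]

6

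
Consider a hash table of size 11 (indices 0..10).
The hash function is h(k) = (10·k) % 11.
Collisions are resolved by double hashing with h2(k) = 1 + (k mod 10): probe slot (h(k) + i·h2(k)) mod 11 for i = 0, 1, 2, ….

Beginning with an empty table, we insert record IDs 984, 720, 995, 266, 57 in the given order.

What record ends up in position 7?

720

Insert 984: h=6, slot 6 empty → index 6.
Insert 720: h=6, h2=1, slot 6 occupied → index 7.
Insert 995: h=6, h2=6, slot 6 occupied → index 1.
Insert 266: h=9, slot 9 empty → index 9.
Insert 57: h=9, h2=8, slots 9,6 occupied → index 3.
Table: [-, 995, -, 57, -, -, 984, 720, -, 266, -]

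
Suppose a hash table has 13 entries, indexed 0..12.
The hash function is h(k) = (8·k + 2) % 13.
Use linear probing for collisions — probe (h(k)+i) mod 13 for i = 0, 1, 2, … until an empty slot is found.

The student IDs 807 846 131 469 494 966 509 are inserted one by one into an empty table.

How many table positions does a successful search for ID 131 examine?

3

807: h=10 => slot 10
846: h=10, probe 10,11 => slot 11
131: h=10, probe 10,11,12 => slot 12
469: h=10, probe 10,11,12,0 => slot 0
494: h=2 => slot 2
966: h=8 => slot 8
509: h=5 => slot 5
Table: [469, ∅, 494, ∅, ∅, 509, ∅, ∅, 966, ∅, 807, 846, 131]
Lookup 131: h=10, probe 10,11,12 → found at 12.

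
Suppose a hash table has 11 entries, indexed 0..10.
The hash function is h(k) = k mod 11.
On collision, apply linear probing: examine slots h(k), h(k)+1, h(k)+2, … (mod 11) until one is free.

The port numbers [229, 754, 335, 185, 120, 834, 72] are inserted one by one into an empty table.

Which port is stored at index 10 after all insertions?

185

229: h=9 => slot 9
754: h=6 => slot 6
335: h=5 => slot 5
185: h=9, probe 9,10 => slot 10
120: h=10, probe 10,0 => slot 0
834: h=9, probe 9,10,0,1 => slot 1
72: h=6, probe 6,7 => slot 7
Table: [120, 834, ∅, ∅, ∅, 335, 754, 72, ∅, 229, 185]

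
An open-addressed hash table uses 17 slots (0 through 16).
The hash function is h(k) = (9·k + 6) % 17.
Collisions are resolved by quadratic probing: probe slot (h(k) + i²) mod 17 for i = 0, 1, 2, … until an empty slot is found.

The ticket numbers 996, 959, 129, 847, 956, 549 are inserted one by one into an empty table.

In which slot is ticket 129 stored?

12

Insert 996: h=11, slot 11 empty => index 11.
Insert 959: h=1, slot 1 empty => index 1.
Insert 129: h=11, slot 11 occupied => index 12.
Insert 847: h=13, slot 13 empty => index 13.
Insert 956: h=8, slot 8 empty => index 8.
Insert 549: h=0, slot 0 empty => index 0.
Table: [549, 959, ∅, ∅, ∅, ∅, ∅, ∅, 956, ∅, ∅, 996, 129, 847, ∅, ∅, ∅]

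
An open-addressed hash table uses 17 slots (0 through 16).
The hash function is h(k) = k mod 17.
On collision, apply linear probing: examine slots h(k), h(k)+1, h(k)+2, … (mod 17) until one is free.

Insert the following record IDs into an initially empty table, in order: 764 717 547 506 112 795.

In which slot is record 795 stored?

Insert 764: h=16, slot 16 empty → index 16.
Insert 717: h=3, slot 3 empty → index 3.
Insert 547: h=3, slot 3 occupied → index 4.
Insert 506: h=13, slot 13 empty → index 13.
Insert 112: h=10, slot 10 empty → index 10.
Insert 795: h=13, slot 13 occupied → index 14.
Table: [., ., ., 717, 547, ., ., ., ., ., 112, ., ., 506, 795, ., 764]

14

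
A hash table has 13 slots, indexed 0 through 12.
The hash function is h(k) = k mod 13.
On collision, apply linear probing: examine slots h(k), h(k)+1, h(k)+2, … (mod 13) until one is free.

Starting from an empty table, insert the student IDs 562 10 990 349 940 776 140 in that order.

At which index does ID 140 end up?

12

562: h=3 => slot 3
10: h=10 => slot 10
990: h=2 => slot 2
349: h=11 => slot 11
940: h=4 => slot 4
776: h=9 => slot 9
140: h=10, probe 10,11,12 => slot 12
Table: [., ., 990, 562, 940, ., ., ., ., 776, 10, 349, 140]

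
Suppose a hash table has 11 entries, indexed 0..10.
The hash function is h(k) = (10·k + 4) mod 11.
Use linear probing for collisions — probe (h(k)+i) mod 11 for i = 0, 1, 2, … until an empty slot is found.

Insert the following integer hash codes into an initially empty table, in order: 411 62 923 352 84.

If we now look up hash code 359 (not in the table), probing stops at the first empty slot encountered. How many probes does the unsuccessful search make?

411: h=0 → slot 0
62: h=8 → slot 8
923: h=5 → slot 5
352: h=4 → slot 4
84: h=8, probe 8,9 → slot 9
Table: [411, ∅, ∅, ∅, 352, 923, ∅, ∅, 62, 84, ∅]
Lookup 359: h=8, probe 8,9,10 → slot 10 empty, not found.

3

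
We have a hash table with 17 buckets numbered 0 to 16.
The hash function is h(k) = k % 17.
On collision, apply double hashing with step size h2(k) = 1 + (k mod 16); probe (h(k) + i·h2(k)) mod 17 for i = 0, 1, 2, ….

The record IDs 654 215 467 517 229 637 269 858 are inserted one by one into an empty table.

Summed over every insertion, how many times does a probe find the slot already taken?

654: h=8 -> slot 8
215: h=11 -> slot 11
467: h=8, h2=4, probe 8,12 -> slot 12
517: h=7 -> slot 7
229: h=8, h2=6, probe 8,14 -> slot 14
637: h=8, h2=14, probe 8,5 -> slot 5
269: h=14, h2=14, probe 14,11,8,5,2 -> slot 2
858: h=8, h2=11, probe 8,2,13 -> slot 13
Table: [., ., 269, ., ., 637, ., 517, 654, ., ., 215, 467, 858, 229, ., .]

9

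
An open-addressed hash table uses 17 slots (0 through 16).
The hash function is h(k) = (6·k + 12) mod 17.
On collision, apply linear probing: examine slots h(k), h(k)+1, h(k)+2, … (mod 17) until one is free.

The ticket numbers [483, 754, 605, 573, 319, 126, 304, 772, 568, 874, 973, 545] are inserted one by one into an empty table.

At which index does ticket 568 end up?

8

483: h=3 => slot 3
754: h=14 => slot 14
605: h=4 => slot 4
573: h=16 => slot 16
319: h=5 => slot 5
126: h=3, probe 3,4,5,6 => slot 6
304: h=0 => slot 0
772: h=3, probe 3,4,5,6,7 => slot 7
568: h=3, probe 3,4,5,6,7,8 => slot 8
874: h=3, probe 3,4,5,6,7,8,9 => slot 9
973: h=2 => slot 2
545: h=1 => slot 1
Table: [304, 545, 973, 483, 605, 319, 126, 772, 568, 874, ∅, ∅, ∅, ∅, 754, ∅, 573]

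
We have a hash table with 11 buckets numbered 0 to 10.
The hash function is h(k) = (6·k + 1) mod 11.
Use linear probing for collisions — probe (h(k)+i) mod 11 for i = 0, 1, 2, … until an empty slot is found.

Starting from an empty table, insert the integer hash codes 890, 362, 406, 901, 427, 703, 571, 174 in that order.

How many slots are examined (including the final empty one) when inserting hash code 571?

890: h=6 => slot 6
362: h=6, probe 6,7 => slot 7
406: h=6, probe 6,7,8 => slot 8
901: h=6, probe 6,7,8,9 => slot 9
427: h=0 => slot 0
703: h=6, probe 6,7,8,9,10 => slot 10
571: h=6, probe 6,7,8,9,10,0,1 => slot 1
174: h=0, probe 0,1,2 => slot 2
Table: [427, 571, 174, ., ., ., 890, 362, 406, 901, 703]

7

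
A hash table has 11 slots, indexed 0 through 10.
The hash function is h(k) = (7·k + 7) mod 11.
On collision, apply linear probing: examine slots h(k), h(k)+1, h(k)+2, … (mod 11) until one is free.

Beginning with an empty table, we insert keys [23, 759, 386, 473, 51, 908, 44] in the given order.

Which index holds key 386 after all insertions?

4

23: h=3 => slot 3
759: h=7 => slot 7
386: h=3, probe 3,4 => slot 4
473: h=7, probe 7,8 => slot 8
51: h=1 => slot 1
908: h=5 => slot 5
44: h=7, probe 7,8,9 => slot 9
Table: [_, 51, _, 23, 386, 908, _, 759, 473, 44, _]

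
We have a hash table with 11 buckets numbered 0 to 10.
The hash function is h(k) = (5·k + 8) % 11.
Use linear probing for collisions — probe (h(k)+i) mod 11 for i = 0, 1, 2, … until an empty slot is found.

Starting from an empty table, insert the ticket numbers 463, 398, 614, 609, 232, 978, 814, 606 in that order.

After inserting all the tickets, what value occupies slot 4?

978

Insert 463: h=2, slot 2 empty -> index 2.
Insert 398: h=7, slot 7 empty -> index 7.
Insert 614: h=9, slot 9 empty -> index 9.
Insert 609: h=6, slot 6 empty -> index 6.
Insert 232: h=2, slot 2 occupied -> index 3.
Insert 978: h=3, slot 3 occupied -> index 4.
Insert 814: h=8, slot 8 empty -> index 8.
Insert 606: h=2, slots 2,3,4 occupied -> index 5.
Table: [-, -, 463, 232, 978, 606, 609, 398, 814, 614, -]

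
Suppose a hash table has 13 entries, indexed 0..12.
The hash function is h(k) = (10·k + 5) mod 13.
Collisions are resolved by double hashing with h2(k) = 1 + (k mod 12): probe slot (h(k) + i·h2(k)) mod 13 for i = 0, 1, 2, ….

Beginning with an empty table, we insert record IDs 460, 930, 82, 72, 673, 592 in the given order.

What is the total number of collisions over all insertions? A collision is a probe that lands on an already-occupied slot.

2

460: h=3 => slot 3
930: h=10 => slot 10
82: h=6 => slot 6
72: h=10, h2=1, probe 10,11 => slot 11
673: h=1 => slot 1
592: h=10, h2=5, probe 10,2 => slot 2
Table: [-, 673, 592, 460, -, -, 82, -, -, -, 930, 72, -]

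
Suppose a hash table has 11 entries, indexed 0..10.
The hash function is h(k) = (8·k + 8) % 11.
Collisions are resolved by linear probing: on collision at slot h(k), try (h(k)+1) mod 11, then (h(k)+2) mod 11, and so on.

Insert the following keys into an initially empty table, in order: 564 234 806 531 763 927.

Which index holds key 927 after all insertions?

3

Insert 564: h=10, slot 10 empty => index 10.
Insert 234: h=10, slot 10 occupied => index 0.
Insert 806: h=10, slots 10,0 occupied => index 1.
Insert 531: h=10, slots 10,0,1 occupied => index 2.
Insert 763: h=7, slot 7 empty => index 7.
Insert 927: h=10, slots 10,0,1,2 occupied => index 3.
Table: [234, 806, 531, 927, ∅, ∅, ∅, 763, ∅, ∅, 564]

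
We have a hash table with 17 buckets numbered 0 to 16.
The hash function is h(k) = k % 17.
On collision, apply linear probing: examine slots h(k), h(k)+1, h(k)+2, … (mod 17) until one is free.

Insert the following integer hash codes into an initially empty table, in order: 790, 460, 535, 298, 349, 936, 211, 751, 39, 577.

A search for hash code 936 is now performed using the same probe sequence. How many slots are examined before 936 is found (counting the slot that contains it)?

790 hashes to 8; slot 8 is free -> place at 8.
460 hashes to 1; slot 1 is free -> place at 1.
535 hashes to 8; 8 taken -> place at 9.
298 hashes to 9; 9 taken -> place at 10.
349 hashes to 9; 9,10 taken -> place at 11.
936 hashes to 1; 1 taken -> place at 2.
211 hashes to 7; slot 7 is free -> place at 7.
751 hashes to 3; slot 3 is free -> place at 3.
39 hashes to 5; slot 5 is free -> place at 5.
577 hashes to 16; slot 16 is free -> place at 16.
Table: [_, 460, 936, 751, _, 39, _, 211, 790, 535, 298, 349, _, _, _, _, 577]
Lookup 936: h=1, probe 1,2 → found at 2.

2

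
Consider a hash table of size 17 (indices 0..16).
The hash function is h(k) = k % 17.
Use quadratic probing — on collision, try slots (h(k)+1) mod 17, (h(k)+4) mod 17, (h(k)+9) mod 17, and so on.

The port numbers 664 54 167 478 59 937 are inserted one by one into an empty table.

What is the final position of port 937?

6

664 hashes to 1; slot 1 is free => place at 1.
54 hashes to 3; slot 3 is free => place at 3.
167 hashes to 14; slot 14 is free => place at 14.
478 hashes to 2; slot 2 is free => place at 2.
59 hashes to 8; slot 8 is free => place at 8.
937 hashes to 2; 2,3 taken => place at 6.
Table: [—, 664, 478, 54, —, —, 937, —, 59, —, —, —, —, —, 167, —, —]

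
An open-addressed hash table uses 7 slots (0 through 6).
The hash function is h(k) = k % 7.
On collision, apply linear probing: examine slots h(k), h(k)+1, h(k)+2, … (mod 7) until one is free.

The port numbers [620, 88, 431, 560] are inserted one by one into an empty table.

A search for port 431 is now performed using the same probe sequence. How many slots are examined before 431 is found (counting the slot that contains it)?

3

620 hashes to 4; slot 4 is free → place at 4.
88 hashes to 4; 4 taken → place at 5.
431 hashes to 4; 4,5 taken → place at 6.
560 hashes to 0; slot 0 is free → place at 0.
Table: [560, -, -, -, 620, 88, 431]
Lookup 431: h=4, probe 4,5,6 → found at 6.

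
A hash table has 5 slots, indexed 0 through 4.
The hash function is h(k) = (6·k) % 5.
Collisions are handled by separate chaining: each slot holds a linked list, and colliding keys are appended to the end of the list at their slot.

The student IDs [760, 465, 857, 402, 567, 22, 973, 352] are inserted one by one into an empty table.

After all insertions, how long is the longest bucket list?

5

Insert 760: h=0, bucket 0 empty -> new chain.
Insert 465: h=0, bucket 0 nonempty -> append to chain.
Insert 857: h=2, bucket 2 empty -> new chain.
Insert 402: h=2, bucket 2 nonempty -> append to chain.
Insert 567: h=2, bucket 2 nonempty -> append to chain.
Insert 22: h=2, bucket 2 nonempty -> append to chain.
Insert 973: h=3, bucket 3 empty -> new chain.
Insert 352: h=2, bucket 2 nonempty -> append to chain.
Final buckets:
0: 760 -> 465
1: .
2: 857 -> 402 -> 567 -> 22 -> 352
3: 973
4: .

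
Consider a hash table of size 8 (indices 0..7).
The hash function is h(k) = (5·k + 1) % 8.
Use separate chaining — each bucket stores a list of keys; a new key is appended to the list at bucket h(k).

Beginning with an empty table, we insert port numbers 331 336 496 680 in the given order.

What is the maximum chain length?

3

Insert 331: h=0, bucket 0 empty -> new chain.
Insert 336: h=1, bucket 1 empty -> new chain.
Insert 496: h=1, bucket 1 nonempty -> append to chain.
Insert 680: h=1, bucket 1 nonempty -> append to chain.
Final buckets:
0: 331
1: 336 -> 496 -> 680
2: ∅
3: ∅
4: ∅
5: ∅
6: ∅
7: ∅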